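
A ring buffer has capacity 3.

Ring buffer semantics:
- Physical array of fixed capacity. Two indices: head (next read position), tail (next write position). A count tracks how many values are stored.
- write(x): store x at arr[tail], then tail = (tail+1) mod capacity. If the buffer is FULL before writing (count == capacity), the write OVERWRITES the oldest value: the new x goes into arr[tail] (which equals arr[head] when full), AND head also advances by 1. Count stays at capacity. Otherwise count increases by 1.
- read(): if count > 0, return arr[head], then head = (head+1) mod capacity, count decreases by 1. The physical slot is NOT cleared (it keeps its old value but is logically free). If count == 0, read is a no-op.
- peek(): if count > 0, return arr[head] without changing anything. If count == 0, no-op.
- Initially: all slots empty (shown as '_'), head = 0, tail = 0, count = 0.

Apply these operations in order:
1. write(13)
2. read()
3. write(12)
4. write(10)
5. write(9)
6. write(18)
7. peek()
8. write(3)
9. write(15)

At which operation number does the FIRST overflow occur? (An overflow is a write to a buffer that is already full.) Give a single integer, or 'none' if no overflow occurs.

Answer: 6

Derivation:
After op 1 (write(13)): arr=[13 _ _] head=0 tail=1 count=1
After op 2 (read()): arr=[13 _ _] head=1 tail=1 count=0
After op 3 (write(12)): arr=[13 12 _] head=1 tail=2 count=1
After op 4 (write(10)): arr=[13 12 10] head=1 tail=0 count=2
After op 5 (write(9)): arr=[9 12 10] head=1 tail=1 count=3
After op 6 (write(18)): arr=[9 18 10] head=2 tail=2 count=3
After op 7 (peek()): arr=[9 18 10] head=2 tail=2 count=3
After op 8 (write(3)): arr=[9 18 3] head=0 tail=0 count=3
After op 9 (write(15)): arr=[15 18 3] head=1 tail=1 count=3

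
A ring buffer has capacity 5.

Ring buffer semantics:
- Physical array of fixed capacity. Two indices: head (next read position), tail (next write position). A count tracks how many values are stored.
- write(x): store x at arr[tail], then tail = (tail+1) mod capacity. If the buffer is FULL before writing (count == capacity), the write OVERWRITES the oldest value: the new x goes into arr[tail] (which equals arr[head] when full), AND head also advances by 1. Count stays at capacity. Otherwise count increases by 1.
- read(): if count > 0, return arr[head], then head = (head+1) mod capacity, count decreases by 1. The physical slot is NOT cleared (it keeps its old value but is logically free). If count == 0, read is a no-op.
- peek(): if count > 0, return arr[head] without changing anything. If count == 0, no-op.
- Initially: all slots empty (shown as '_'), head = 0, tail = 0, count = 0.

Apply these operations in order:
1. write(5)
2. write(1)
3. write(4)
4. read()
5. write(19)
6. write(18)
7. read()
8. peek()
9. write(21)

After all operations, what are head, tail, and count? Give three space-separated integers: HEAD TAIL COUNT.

After op 1 (write(5)): arr=[5 _ _ _ _] head=0 tail=1 count=1
After op 2 (write(1)): arr=[5 1 _ _ _] head=0 tail=2 count=2
After op 3 (write(4)): arr=[5 1 4 _ _] head=0 tail=3 count=3
After op 4 (read()): arr=[5 1 4 _ _] head=1 tail=3 count=2
After op 5 (write(19)): arr=[5 1 4 19 _] head=1 tail=4 count=3
After op 6 (write(18)): arr=[5 1 4 19 18] head=1 tail=0 count=4
After op 7 (read()): arr=[5 1 4 19 18] head=2 tail=0 count=3
After op 8 (peek()): arr=[5 1 4 19 18] head=2 tail=0 count=3
After op 9 (write(21)): arr=[21 1 4 19 18] head=2 tail=1 count=4

Answer: 2 1 4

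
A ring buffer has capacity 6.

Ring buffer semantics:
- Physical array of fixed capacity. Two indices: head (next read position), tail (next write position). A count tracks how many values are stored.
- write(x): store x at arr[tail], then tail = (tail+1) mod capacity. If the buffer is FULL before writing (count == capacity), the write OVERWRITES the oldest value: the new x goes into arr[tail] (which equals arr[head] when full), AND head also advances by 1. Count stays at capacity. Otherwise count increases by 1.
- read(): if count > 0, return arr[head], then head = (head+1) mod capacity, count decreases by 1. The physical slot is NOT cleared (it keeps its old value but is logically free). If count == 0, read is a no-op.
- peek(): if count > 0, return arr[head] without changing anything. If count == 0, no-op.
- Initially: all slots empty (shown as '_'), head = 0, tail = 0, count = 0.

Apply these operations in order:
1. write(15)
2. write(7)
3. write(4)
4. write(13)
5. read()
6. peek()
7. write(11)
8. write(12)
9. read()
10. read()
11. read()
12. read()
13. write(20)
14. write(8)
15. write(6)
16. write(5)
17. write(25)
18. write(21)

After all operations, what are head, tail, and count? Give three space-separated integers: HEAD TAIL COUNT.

Answer: 0 0 6

Derivation:
After op 1 (write(15)): arr=[15 _ _ _ _ _] head=0 tail=1 count=1
After op 2 (write(7)): arr=[15 7 _ _ _ _] head=0 tail=2 count=2
After op 3 (write(4)): arr=[15 7 4 _ _ _] head=0 tail=3 count=3
After op 4 (write(13)): arr=[15 7 4 13 _ _] head=0 tail=4 count=4
After op 5 (read()): arr=[15 7 4 13 _ _] head=1 tail=4 count=3
After op 6 (peek()): arr=[15 7 4 13 _ _] head=1 tail=4 count=3
After op 7 (write(11)): arr=[15 7 4 13 11 _] head=1 tail=5 count=4
After op 8 (write(12)): arr=[15 7 4 13 11 12] head=1 tail=0 count=5
After op 9 (read()): arr=[15 7 4 13 11 12] head=2 tail=0 count=4
After op 10 (read()): arr=[15 7 4 13 11 12] head=3 tail=0 count=3
After op 11 (read()): arr=[15 7 4 13 11 12] head=4 tail=0 count=2
After op 12 (read()): arr=[15 7 4 13 11 12] head=5 tail=0 count=1
After op 13 (write(20)): arr=[20 7 4 13 11 12] head=5 tail=1 count=2
After op 14 (write(8)): arr=[20 8 4 13 11 12] head=5 tail=2 count=3
After op 15 (write(6)): arr=[20 8 6 13 11 12] head=5 tail=3 count=4
After op 16 (write(5)): arr=[20 8 6 5 11 12] head=5 tail=4 count=5
After op 17 (write(25)): arr=[20 8 6 5 25 12] head=5 tail=5 count=6
After op 18 (write(21)): arr=[20 8 6 5 25 21] head=0 tail=0 count=6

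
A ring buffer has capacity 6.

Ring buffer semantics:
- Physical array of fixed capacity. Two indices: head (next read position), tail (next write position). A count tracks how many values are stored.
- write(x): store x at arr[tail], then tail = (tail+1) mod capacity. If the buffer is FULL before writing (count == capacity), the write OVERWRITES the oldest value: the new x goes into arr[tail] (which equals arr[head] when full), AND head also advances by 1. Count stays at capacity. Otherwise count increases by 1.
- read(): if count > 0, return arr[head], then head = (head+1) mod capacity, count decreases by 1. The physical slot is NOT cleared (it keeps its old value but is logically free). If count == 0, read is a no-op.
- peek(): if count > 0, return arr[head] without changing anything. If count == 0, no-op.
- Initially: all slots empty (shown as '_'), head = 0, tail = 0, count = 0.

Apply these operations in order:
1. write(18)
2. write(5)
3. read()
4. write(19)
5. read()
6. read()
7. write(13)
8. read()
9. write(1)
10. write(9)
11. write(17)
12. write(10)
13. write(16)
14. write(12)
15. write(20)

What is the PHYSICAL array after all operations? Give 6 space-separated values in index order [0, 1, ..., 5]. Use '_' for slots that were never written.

Answer: 17 10 16 12 20 9

Derivation:
After op 1 (write(18)): arr=[18 _ _ _ _ _] head=0 tail=1 count=1
After op 2 (write(5)): arr=[18 5 _ _ _ _] head=0 tail=2 count=2
After op 3 (read()): arr=[18 5 _ _ _ _] head=1 tail=2 count=1
After op 4 (write(19)): arr=[18 5 19 _ _ _] head=1 tail=3 count=2
After op 5 (read()): arr=[18 5 19 _ _ _] head=2 tail=3 count=1
After op 6 (read()): arr=[18 5 19 _ _ _] head=3 tail=3 count=0
After op 7 (write(13)): arr=[18 5 19 13 _ _] head=3 tail=4 count=1
After op 8 (read()): arr=[18 5 19 13 _ _] head=4 tail=4 count=0
After op 9 (write(1)): arr=[18 5 19 13 1 _] head=4 tail=5 count=1
After op 10 (write(9)): arr=[18 5 19 13 1 9] head=4 tail=0 count=2
After op 11 (write(17)): arr=[17 5 19 13 1 9] head=4 tail=1 count=3
After op 12 (write(10)): arr=[17 10 19 13 1 9] head=4 tail=2 count=4
After op 13 (write(16)): arr=[17 10 16 13 1 9] head=4 tail=3 count=5
After op 14 (write(12)): arr=[17 10 16 12 1 9] head=4 tail=4 count=6
After op 15 (write(20)): arr=[17 10 16 12 20 9] head=5 tail=5 count=6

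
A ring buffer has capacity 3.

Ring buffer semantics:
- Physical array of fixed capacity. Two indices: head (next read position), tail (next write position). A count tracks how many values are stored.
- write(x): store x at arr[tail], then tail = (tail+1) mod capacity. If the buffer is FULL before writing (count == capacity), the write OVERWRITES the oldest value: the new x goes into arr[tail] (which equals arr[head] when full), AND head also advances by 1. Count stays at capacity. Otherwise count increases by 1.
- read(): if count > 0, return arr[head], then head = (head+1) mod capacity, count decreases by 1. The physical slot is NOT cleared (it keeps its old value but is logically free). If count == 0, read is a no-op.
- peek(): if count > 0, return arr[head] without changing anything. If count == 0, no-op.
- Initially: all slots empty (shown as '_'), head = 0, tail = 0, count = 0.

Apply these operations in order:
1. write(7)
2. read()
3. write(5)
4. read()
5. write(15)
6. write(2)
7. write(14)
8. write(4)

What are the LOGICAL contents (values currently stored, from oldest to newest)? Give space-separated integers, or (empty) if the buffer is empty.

Answer: 2 14 4

Derivation:
After op 1 (write(7)): arr=[7 _ _] head=0 tail=1 count=1
After op 2 (read()): arr=[7 _ _] head=1 tail=1 count=0
After op 3 (write(5)): arr=[7 5 _] head=1 tail=2 count=1
After op 4 (read()): arr=[7 5 _] head=2 tail=2 count=0
After op 5 (write(15)): arr=[7 5 15] head=2 tail=0 count=1
After op 6 (write(2)): arr=[2 5 15] head=2 tail=1 count=2
After op 7 (write(14)): arr=[2 14 15] head=2 tail=2 count=3
After op 8 (write(4)): arr=[2 14 4] head=0 tail=0 count=3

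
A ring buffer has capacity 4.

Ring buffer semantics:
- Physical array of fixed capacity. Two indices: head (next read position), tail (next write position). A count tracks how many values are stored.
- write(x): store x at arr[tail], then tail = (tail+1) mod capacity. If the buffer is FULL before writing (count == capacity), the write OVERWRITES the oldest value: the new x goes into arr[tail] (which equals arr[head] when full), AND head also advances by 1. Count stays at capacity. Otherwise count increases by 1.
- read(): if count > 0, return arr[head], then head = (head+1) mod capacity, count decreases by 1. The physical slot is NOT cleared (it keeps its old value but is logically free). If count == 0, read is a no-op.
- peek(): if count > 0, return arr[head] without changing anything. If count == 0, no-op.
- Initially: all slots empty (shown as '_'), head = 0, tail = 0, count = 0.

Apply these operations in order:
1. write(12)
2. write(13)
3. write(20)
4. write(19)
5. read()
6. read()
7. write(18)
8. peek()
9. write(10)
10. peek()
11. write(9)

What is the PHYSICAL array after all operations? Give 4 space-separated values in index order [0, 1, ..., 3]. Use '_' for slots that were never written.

After op 1 (write(12)): arr=[12 _ _ _] head=0 tail=1 count=1
After op 2 (write(13)): arr=[12 13 _ _] head=0 tail=2 count=2
After op 3 (write(20)): arr=[12 13 20 _] head=0 tail=3 count=3
After op 4 (write(19)): arr=[12 13 20 19] head=0 tail=0 count=4
After op 5 (read()): arr=[12 13 20 19] head=1 tail=0 count=3
After op 6 (read()): arr=[12 13 20 19] head=2 tail=0 count=2
After op 7 (write(18)): arr=[18 13 20 19] head=2 tail=1 count=3
After op 8 (peek()): arr=[18 13 20 19] head=2 tail=1 count=3
After op 9 (write(10)): arr=[18 10 20 19] head=2 tail=2 count=4
After op 10 (peek()): arr=[18 10 20 19] head=2 tail=2 count=4
After op 11 (write(9)): arr=[18 10 9 19] head=3 tail=3 count=4

Answer: 18 10 9 19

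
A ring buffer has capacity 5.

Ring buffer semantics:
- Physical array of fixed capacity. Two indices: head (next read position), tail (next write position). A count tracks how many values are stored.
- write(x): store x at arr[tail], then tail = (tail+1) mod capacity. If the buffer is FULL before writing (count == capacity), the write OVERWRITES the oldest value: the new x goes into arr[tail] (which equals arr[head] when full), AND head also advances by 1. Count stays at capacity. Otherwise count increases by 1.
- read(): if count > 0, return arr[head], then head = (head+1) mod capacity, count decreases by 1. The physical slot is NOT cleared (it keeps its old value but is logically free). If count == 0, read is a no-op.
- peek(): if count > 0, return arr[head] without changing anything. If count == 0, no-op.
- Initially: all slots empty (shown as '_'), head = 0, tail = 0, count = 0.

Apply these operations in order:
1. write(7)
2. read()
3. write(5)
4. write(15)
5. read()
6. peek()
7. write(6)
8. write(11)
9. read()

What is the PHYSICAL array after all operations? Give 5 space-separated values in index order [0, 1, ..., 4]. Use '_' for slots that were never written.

After op 1 (write(7)): arr=[7 _ _ _ _] head=0 tail=1 count=1
After op 2 (read()): arr=[7 _ _ _ _] head=1 tail=1 count=0
After op 3 (write(5)): arr=[7 5 _ _ _] head=1 tail=2 count=1
After op 4 (write(15)): arr=[7 5 15 _ _] head=1 tail=3 count=2
After op 5 (read()): arr=[7 5 15 _ _] head=2 tail=3 count=1
After op 6 (peek()): arr=[7 5 15 _ _] head=2 tail=3 count=1
After op 7 (write(6)): arr=[7 5 15 6 _] head=2 tail=4 count=2
After op 8 (write(11)): arr=[7 5 15 6 11] head=2 tail=0 count=3
After op 9 (read()): arr=[7 5 15 6 11] head=3 tail=0 count=2

Answer: 7 5 15 6 11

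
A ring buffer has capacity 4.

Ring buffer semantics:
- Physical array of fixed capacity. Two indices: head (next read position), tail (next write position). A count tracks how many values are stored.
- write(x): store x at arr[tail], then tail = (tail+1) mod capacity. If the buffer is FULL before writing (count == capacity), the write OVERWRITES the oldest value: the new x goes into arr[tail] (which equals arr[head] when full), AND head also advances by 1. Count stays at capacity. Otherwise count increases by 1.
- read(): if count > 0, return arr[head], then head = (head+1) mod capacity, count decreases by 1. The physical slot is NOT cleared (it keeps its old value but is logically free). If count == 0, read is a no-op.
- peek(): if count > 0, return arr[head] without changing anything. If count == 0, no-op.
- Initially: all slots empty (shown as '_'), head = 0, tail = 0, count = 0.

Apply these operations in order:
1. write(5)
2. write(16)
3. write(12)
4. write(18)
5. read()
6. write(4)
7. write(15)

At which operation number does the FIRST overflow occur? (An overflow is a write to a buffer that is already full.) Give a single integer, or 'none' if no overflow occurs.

Answer: 7

Derivation:
After op 1 (write(5)): arr=[5 _ _ _] head=0 tail=1 count=1
After op 2 (write(16)): arr=[5 16 _ _] head=0 tail=2 count=2
After op 3 (write(12)): arr=[5 16 12 _] head=0 tail=3 count=3
After op 4 (write(18)): arr=[5 16 12 18] head=0 tail=0 count=4
After op 5 (read()): arr=[5 16 12 18] head=1 tail=0 count=3
After op 6 (write(4)): arr=[4 16 12 18] head=1 tail=1 count=4
After op 7 (write(15)): arr=[4 15 12 18] head=2 tail=2 count=4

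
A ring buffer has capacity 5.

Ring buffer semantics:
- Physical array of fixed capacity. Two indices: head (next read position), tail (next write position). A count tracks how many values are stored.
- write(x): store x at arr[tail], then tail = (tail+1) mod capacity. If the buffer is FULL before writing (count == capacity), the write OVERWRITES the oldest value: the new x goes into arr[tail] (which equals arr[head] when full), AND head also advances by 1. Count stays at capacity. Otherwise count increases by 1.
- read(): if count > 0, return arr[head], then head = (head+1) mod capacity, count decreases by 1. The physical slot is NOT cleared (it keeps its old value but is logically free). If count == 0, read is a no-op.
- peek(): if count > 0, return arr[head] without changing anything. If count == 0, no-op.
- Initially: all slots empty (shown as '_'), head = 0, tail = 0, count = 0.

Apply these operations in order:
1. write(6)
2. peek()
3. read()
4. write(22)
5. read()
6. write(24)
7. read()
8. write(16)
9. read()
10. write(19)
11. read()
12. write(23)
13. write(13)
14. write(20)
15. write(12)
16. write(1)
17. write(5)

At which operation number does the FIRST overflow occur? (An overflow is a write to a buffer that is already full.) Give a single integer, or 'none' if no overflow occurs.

After op 1 (write(6)): arr=[6 _ _ _ _] head=0 tail=1 count=1
After op 2 (peek()): arr=[6 _ _ _ _] head=0 tail=1 count=1
After op 3 (read()): arr=[6 _ _ _ _] head=1 tail=1 count=0
After op 4 (write(22)): arr=[6 22 _ _ _] head=1 tail=2 count=1
After op 5 (read()): arr=[6 22 _ _ _] head=2 tail=2 count=0
After op 6 (write(24)): arr=[6 22 24 _ _] head=2 tail=3 count=1
After op 7 (read()): arr=[6 22 24 _ _] head=3 tail=3 count=0
After op 8 (write(16)): arr=[6 22 24 16 _] head=3 tail=4 count=1
After op 9 (read()): arr=[6 22 24 16 _] head=4 tail=4 count=0
After op 10 (write(19)): arr=[6 22 24 16 19] head=4 tail=0 count=1
After op 11 (read()): arr=[6 22 24 16 19] head=0 tail=0 count=0
After op 12 (write(23)): arr=[23 22 24 16 19] head=0 tail=1 count=1
After op 13 (write(13)): arr=[23 13 24 16 19] head=0 tail=2 count=2
After op 14 (write(20)): arr=[23 13 20 16 19] head=0 tail=3 count=3
After op 15 (write(12)): arr=[23 13 20 12 19] head=0 tail=4 count=4
After op 16 (write(1)): arr=[23 13 20 12 1] head=0 tail=0 count=5
After op 17 (write(5)): arr=[5 13 20 12 1] head=1 tail=1 count=5

Answer: 17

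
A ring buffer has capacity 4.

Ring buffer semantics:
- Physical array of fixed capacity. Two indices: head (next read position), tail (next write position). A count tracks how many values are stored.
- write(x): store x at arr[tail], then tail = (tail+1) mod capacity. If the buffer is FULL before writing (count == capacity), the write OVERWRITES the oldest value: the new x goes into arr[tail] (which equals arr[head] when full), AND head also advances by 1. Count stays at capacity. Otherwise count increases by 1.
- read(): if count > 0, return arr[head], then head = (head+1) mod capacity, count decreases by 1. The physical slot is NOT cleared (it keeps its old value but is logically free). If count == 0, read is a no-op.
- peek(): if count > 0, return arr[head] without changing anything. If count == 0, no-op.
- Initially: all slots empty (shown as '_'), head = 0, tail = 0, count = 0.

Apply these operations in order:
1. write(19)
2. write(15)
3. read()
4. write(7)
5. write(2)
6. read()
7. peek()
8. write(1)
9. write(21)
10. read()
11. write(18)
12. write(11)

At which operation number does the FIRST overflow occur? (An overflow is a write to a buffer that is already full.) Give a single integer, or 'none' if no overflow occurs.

After op 1 (write(19)): arr=[19 _ _ _] head=0 tail=1 count=1
After op 2 (write(15)): arr=[19 15 _ _] head=0 tail=2 count=2
After op 3 (read()): arr=[19 15 _ _] head=1 tail=2 count=1
After op 4 (write(7)): arr=[19 15 7 _] head=1 tail=3 count=2
After op 5 (write(2)): arr=[19 15 7 2] head=1 tail=0 count=3
After op 6 (read()): arr=[19 15 7 2] head=2 tail=0 count=2
After op 7 (peek()): arr=[19 15 7 2] head=2 tail=0 count=2
After op 8 (write(1)): arr=[1 15 7 2] head=2 tail=1 count=3
After op 9 (write(21)): arr=[1 21 7 2] head=2 tail=2 count=4
After op 10 (read()): arr=[1 21 7 2] head=3 tail=2 count=3
After op 11 (write(18)): arr=[1 21 18 2] head=3 tail=3 count=4
After op 12 (write(11)): arr=[1 21 18 11] head=0 tail=0 count=4

Answer: 12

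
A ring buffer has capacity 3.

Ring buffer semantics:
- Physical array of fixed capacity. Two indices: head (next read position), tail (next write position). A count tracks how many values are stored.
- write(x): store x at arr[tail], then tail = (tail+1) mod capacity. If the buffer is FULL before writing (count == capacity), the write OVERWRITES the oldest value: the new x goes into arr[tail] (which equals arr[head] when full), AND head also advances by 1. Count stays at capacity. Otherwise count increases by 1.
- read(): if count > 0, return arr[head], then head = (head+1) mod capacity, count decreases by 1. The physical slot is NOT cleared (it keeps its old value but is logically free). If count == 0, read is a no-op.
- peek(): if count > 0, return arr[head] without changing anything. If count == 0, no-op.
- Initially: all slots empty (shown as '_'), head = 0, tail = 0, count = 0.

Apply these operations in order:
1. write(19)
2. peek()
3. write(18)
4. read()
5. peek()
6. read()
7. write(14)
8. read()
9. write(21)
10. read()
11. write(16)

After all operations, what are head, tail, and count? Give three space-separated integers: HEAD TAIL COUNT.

After op 1 (write(19)): arr=[19 _ _] head=0 tail=1 count=1
After op 2 (peek()): arr=[19 _ _] head=0 tail=1 count=1
After op 3 (write(18)): arr=[19 18 _] head=0 tail=2 count=2
After op 4 (read()): arr=[19 18 _] head=1 tail=2 count=1
After op 5 (peek()): arr=[19 18 _] head=1 tail=2 count=1
After op 6 (read()): arr=[19 18 _] head=2 tail=2 count=0
After op 7 (write(14)): arr=[19 18 14] head=2 tail=0 count=1
After op 8 (read()): arr=[19 18 14] head=0 tail=0 count=0
After op 9 (write(21)): arr=[21 18 14] head=0 tail=1 count=1
After op 10 (read()): arr=[21 18 14] head=1 tail=1 count=0
After op 11 (write(16)): arr=[21 16 14] head=1 tail=2 count=1

Answer: 1 2 1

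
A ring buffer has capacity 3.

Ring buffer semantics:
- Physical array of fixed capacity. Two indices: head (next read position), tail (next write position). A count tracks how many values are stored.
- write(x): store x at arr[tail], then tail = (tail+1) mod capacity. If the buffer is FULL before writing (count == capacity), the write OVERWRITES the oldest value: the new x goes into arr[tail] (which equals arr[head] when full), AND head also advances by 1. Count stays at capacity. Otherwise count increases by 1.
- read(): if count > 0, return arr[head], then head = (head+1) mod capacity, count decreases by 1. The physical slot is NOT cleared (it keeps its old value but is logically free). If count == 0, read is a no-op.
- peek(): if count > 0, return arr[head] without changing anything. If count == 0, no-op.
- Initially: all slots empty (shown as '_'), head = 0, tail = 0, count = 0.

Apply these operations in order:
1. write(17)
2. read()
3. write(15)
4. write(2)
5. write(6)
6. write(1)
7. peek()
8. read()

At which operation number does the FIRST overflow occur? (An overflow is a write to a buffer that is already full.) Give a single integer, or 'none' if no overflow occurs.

Answer: 6

Derivation:
After op 1 (write(17)): arr=[17 _ _] head=0 tail=1 count=1
After op 2 (read()): arr=[17 _ _] head=1 tail=1 count=0
After op 3 (write(15)): arr=[17 15 _] head=1 tail=2 count=1
After op 4 (write(2)): arr=[17 15 2] head=1 tail=0 count=2
After op 5 (write(6)): arr=[6 15 2] head=1 tail=1 count=3
After op 6 (write(1)): arr=[6 1 2] head=2 tail=2 count=3
After op 7 (peek()): arr=[6 1 2] head=2 tail=2 count=3
After op 8 (read()): arr=[6 1 2] head=0 tail=2 count=2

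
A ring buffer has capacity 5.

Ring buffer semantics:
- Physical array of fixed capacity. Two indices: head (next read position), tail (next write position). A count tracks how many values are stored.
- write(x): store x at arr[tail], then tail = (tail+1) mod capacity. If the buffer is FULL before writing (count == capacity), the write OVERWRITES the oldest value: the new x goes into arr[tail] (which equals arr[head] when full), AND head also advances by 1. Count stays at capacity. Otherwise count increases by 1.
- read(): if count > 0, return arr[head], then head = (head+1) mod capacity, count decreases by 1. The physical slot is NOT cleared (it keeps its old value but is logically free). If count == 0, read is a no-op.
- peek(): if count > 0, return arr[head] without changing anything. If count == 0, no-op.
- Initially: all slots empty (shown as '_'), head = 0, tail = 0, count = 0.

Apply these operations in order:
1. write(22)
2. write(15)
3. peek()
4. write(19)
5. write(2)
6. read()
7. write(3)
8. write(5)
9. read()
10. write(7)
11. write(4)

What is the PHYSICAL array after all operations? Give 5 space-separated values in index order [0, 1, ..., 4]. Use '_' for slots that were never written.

After op 1 (write(22)): arr=[22 _ _ _ _] head=0 tail=1 count=1
After op 2 (write(15)): arr=[22 15 _ _ _] head=0 tail=2 count=2
After op 3 (peek()): arr=[22 15 _ _ _] head=0 tail=2 count=2
After op 4 (write(19)): arr=[22 15 19 _ _] head=0 tail=3 count=3
After op 5 (write(2)): arr=[22 15 19 2 _] head=0 tail=4 count=4
After op 6 (read()): arr=[22 15 19 2 _] head=1 tail=4 count=3
After op 7 (write(3)): arr=[22 15 19 2 3] head=1 tail=0 count=4
After op 8 (write(5)): arr=[5 15 19 2 3] head=1 tail=1 count=5
After op 9 (read()): arr=[5 15 19 2 3] head=2 tail=1 count=4
After op 10 (write(7)): arr=[5 7 19 2 3] head=2 tail=2 count=5
After op 11 (write(4)): arr=[5 7 4 2 3] head=3 tail=3 count=5

Answer: 5 7 4 2 3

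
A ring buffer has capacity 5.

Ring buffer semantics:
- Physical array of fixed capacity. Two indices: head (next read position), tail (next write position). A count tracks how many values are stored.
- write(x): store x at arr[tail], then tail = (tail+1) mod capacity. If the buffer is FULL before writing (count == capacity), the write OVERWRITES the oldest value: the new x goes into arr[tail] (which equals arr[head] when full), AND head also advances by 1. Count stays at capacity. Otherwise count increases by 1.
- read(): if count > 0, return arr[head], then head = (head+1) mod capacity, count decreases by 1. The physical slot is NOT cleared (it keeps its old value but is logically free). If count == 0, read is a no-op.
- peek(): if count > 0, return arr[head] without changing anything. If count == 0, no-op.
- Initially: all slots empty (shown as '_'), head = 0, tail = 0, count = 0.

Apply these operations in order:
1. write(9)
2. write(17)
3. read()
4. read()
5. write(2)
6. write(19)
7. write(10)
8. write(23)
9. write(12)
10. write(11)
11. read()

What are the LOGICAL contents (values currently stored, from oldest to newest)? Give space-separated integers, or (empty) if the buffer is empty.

After op 1 (write(9)): arr=[9 _ _ _ _] head=0 tail=1 count=1
After op 2 (write(17)): arr=[9 17 _ _ _] head=0 tail=2 count=2
After op 3 (read()): arr=[9 17 _ _ _] head=1 tail=2 count=1
After op 4 (read()): arr=[9 17 _ _ _] head=2 tail=2 count=0
After op 5 (write(2)): arr=[9 17 2 _ _] head=2 tail=3 count=1
After op 6 (write(19)): arr=[9 17 2 19 _] head=2 tail=4 count=2
After op 7 (write(10)): arr=[9 17 2 19 10] head=2 tail=0 count=3
After op 8 (write(23)): arr=[23 17 2 19 10] head=2 tail=1 count=4
After op 9 (write(12)): arr=[23 12 2 19 10] head=2 tail=2 count=5
After op 10 (write(11)): arr=[23 12 11 19 10] head=3 tail=3 count=5
After op 11 (read()): arr=[23 12 11 19 10] head=4 tail=3 count=4

Answer: 10 23 12 11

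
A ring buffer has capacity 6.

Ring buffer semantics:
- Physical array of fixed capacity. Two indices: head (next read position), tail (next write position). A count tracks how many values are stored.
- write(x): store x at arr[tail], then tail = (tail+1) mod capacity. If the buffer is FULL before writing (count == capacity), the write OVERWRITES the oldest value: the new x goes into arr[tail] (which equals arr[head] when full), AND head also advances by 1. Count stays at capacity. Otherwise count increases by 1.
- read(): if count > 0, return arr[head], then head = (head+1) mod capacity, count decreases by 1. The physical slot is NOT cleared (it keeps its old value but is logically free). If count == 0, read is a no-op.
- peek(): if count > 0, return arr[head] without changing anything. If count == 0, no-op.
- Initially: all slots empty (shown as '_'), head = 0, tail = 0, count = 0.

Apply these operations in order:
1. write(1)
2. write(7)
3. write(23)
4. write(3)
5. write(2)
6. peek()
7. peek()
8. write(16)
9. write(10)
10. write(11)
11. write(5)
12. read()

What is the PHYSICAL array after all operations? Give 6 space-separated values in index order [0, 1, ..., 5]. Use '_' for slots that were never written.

Answer: 10 11 5 3 2 16

Derivation:
After op 1 (write(1)): arr=[1 _ _ _ _ _] head=0 tail=1 count=1
After op 2 (write(7)): arr=[1 7 _ _ _ _] head=0 tail=2 count=2
After op 3 (write(23)): arr=[1 7 23 _ _ _] head=0 tail=3 count=3
After op 4 (write(3)): arr=[1 7 23 3 _ _] head=0 tail=4 count=4
After op 5 (write(2)): arr=[1 7 23 3 2 _] head=0 tail=5 count=5
After op 6 (peek()): arr=[1 7 23 3 2 _] head=0 tail=5 count=5
After op 7 (peek()): arr=[1 7 23 3 2 _] head=0 tail=5 count=5
After op 8 (write(16)): arr=[1 7 23 3 2 16] head=0 tail=0 count=6
After op 9 (write(10)): arr=[10 7 23 3 2 16] head=1 tail=1 count=6
After op 10 (write(11)): arr=[10 11 23 3 2 16] head=2 tail=2 count=6
After op 11 (write(5)): arr=[10 11 5 3 2 16] head=3 tail=3 count=6
After op 12 (read()): arr=[10 11 5 3 2 16] head=4 tail=3 count=5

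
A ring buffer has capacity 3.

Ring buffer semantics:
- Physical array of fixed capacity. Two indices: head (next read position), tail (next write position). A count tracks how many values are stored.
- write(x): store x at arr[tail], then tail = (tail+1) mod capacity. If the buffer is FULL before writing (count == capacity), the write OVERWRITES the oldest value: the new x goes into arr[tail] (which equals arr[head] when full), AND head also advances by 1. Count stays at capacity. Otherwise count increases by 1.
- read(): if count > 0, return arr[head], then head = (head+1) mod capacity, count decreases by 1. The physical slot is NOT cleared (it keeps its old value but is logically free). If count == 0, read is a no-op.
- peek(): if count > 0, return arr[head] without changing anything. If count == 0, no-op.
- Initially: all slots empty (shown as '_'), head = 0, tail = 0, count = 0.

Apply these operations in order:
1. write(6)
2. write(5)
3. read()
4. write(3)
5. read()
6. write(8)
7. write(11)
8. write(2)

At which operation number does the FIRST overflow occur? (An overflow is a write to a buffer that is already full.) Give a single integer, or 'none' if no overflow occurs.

Answer: 8

Derivation:
After op 1 (write(6)): arr=[6 _ _] head=0 tail=1 count=1
After op 2 (write(5)): arr=[6 5 _] head=0 tail=2 count=2
After op 3 (read()): arr=[6 5 _] head=1 tail=2 count=1
After op 4 (write(3)): arr=[6 5 3] head=1 tail=0 count=2
After op 5 (read()): arr=[6 5 3] head=2 tail=0 count=1
After op 6 (write(8)): arr=[8 5 3] head=2 tail=1 count=2
After op 7 (write(11)): arr=[8 11 3] head=2 tail=2 count=3
After op 8 (write(2)): arr=[8 11 2] head=0 tail=0 count=3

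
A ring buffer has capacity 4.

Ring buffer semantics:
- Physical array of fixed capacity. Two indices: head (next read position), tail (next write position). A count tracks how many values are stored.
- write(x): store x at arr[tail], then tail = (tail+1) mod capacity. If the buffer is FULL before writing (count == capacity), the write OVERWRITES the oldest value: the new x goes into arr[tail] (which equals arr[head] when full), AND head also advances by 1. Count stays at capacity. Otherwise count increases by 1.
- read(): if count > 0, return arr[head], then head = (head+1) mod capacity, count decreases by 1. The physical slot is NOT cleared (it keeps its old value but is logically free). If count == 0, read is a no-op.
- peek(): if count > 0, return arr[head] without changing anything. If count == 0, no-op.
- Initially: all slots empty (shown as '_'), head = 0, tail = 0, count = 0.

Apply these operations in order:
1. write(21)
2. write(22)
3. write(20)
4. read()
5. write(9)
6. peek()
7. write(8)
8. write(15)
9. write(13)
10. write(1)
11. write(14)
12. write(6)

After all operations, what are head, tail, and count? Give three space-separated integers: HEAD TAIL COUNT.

After op 1 (write(21)): arr=[21 _ _ _] head=0 tail=1 count=1
After op 2 (write(22)): arr=[21 22 _ _] head=0 tail=2 count=2
After op 3 (write(20)): arr=[21 22 20 _] head=0 tail=3 count=3
After op 4 (read()): arr=[21 22 20 _] head=1 tail=3 count=2
After op 5 (write(9)): arr=[21 22 20 9] head=1 tail=0 count=3
After op 6 (peek()): arr=[21 22 20 9] head=1 tail=0 count=3
After op 7 (write(8)): arr=[8 22 20 9] head=1 tail=1 count=4
After op 8 (write(15)): arr=[8 15 20 9] head=2 tail=2 count=4
After op 9 (write(13)): arr=[8 15 13 9] head=3 tail=3 count=4
After op 10 (write(1)): arr=[8 15 13 1] head=0 tail=0 count=4
After op 11 (write(14)): arr=[14 15 13 1] head=1 tail=1 count=4
After op 12 (write(6)): arr=[14 6 13 1] head=2 tail=2 count=4

Answer: 2 2 4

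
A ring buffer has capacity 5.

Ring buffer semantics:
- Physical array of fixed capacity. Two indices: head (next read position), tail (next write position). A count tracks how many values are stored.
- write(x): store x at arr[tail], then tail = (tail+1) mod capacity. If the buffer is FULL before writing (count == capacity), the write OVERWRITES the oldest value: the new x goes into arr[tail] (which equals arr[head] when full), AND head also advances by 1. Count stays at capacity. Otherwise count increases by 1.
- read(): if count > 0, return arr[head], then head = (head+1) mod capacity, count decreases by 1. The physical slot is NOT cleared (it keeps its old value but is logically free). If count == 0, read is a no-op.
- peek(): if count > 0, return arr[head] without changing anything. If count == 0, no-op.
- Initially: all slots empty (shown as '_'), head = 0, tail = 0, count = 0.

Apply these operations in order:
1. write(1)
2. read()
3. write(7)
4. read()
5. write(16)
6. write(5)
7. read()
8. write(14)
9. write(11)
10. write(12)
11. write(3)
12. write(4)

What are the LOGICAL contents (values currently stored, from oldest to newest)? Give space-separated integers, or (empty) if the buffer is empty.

After op 1 (write(1)): arr=[1 _ _ _ _] head=0 tail=1 count=1
After op 2 (read()): arr=[1 _ _ _ _] head=1 tail=1 count=0
After op 3 (write(7)): arr=[1 7 _ _ _] head=1 tail=2 count=1
After op 4 (read()): arr=[1 7 _ _ _] head=2 tail=2 count=0
After op 5 (write(16)): arr=[1 7 16 _ _] head=2 tail=3 count=1
After op 6 (write(5)): arr=[1 7 16 5 _] head=2 tail=4 count=2
After op 7 (read()): arr=[1 7 16 5 _] head=3 tail=4 count=1
After op 8 (write(14)): arr=[1 7 16 5 14] head=3 tail=0 count=2
After op 9 (write(11)): arr=[11 7 16 5 14] head=3 tail=1 count=3
After op 10 (write(12)): arr=[11 12 16 5 14] head=3 tail=2 count=4
After op 11 (write(3)): arr=[11 12 3 5 14] head=3 tail=3 count=5
After op 12 (write(4)): arr=[11 12 3 4 14] head=4 tail=4 count=5

Answer: 14 11 12 3 4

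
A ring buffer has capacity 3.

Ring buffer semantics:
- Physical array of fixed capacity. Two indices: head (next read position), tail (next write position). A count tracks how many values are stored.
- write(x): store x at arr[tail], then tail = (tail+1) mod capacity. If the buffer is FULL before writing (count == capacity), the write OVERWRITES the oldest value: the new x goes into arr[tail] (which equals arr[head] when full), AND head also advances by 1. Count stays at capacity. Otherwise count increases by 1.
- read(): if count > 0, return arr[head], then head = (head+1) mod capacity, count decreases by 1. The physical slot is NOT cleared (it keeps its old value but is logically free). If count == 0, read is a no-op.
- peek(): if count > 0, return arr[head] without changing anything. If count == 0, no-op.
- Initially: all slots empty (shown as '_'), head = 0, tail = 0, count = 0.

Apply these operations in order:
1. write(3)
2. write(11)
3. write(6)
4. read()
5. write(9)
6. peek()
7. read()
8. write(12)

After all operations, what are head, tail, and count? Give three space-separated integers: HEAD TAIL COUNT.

After op 1 (write(3)): arr=[3 _ _] head=0 tail=1 count=1
After op 2 (write(11)): arr=[3 11 _] head=0 tail=2 count=2
After op 3 (write(6)): arr=[3 11 6] head=0 tail=0 count=3
After op 4 (read()): arr=[3 11 6] head=1 tail=0 count=2
After op 5 (write(9)): arr=[9 11 6] head=1 tail=1 count=3
After op 6 (peek()): arr=[9 11 6] head=1 tail=1 count=3
After op 7 (read()): arr=[9 11 6] head=2 tail=1 count=2
After op 8 (write(12)): arr=[9 12 6] head=2 tail=2 count=3

Answer: 2 2 3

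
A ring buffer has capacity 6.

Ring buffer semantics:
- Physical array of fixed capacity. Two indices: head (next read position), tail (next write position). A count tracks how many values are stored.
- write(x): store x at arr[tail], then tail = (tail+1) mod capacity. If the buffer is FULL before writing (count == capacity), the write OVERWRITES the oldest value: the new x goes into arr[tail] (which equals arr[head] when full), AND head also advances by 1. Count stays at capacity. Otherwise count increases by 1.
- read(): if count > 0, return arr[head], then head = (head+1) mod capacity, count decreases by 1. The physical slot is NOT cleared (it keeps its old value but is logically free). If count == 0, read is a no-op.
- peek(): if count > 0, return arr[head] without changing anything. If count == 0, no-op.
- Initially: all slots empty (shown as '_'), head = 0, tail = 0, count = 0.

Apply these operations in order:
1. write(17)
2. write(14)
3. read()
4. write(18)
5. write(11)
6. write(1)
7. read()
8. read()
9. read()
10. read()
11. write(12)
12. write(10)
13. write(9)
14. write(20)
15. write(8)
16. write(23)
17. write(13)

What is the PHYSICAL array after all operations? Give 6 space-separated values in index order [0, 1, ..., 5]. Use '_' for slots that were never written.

After op 1 (write(17)): arr=[17 _ _ _ _ _] head=0 tail=1 count=1
After op 2 (write(14)): arr=[17 14 _ _ _ _] head=0 tail=2 count=2
After op 3 (read()): arr=[17 14 _ _ _ _] head=1 tail=2 count=1
After op 4 (write(18)): arr=[17 14 18 _ _ _] head=1 tail=3 count=2
After op 5 (write(11)): arr=[17 14 18 11 _ _] head=1 tail=4 count=3
After op 6 (write(1)): arr=[17 14 18 11 1 _] head=1 tail=5 count=4
After op 7 (read()): arr=[17 14 18 11 1 _] head=2 tail=5 count=3
After op 8 (read()): arr=[17 14 18 11 1 _] head=3 tail=5 count=2
After op 9 (read()): arr=[17 14 18 11 1 _] head=4 tail=5 count=1
After op 10 (read()): arr=[17 14 18 11 1 _] head=5 tail=5 count=0
After op 11 (write(12)): arr=[17 14 18 11 1 12] head=5 tail=0 count=1
After op 12 (write(10)): arr=[10 14 18 11 1 12] head=5 tail=1 count=2
After op 13 (write(9)): arr=[10 9 18 11 1 12] head=5 tail=2 count=3
After op 14 (write(20)): arr=[10 9 20 11 1 12] head=5 tail=3 count=4
After op 15 (write(8)): arr=[10 9 20 8 1 12] head=5 tail=4 count=5
After op 16 (write(23)): arr=[10 9 20 8 23 12] head=5 tail=5 count=6
After op 17 (write(13)): arr=[10 9 20 8 23 13] head=0 tail=0 count=6

Answer: 10 9 20 8 23 13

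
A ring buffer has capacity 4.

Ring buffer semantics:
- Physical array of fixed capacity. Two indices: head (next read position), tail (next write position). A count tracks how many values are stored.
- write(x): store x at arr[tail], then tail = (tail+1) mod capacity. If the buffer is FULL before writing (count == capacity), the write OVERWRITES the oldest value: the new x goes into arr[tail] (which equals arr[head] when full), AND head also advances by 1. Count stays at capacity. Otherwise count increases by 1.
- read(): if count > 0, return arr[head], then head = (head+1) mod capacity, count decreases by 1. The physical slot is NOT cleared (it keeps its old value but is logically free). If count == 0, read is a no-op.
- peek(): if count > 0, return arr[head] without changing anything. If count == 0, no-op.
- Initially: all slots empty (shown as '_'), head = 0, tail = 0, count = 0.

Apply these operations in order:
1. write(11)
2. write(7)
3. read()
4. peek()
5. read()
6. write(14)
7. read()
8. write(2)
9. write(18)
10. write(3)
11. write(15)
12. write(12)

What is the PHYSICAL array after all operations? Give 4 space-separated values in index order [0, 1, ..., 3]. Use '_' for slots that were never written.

Answer: 18 3 15 12

Derivation:
After op 1 (write(11)): arr=[11 _ _ _] head=0 tail=1 count=1
After op 2 (write(7)): arr=[11 7 _ _] head=0 tail=2 count=2
After op 3 (read()): arr=[11 7 _ _] head=1 tail=2 count=1
After op 4 (peek()): arr=[11 7 _ _] head=1 tail=2 count=1
After op 5 (read()): arr=[11 7 _ _] head=2 tail=2 count=0
After op 6 (write(14)): arr=[11 7 14 _] head=2 tail=3 count=1
After op 7 (read()): arr=[11 7 14 _] head=3 tail=3 count=0
After op 8 (write(2)): arr=[11 7 14 2] head=3 tail=0 count=1
After op 9 (write(18)): arr=[18 7 14 2] head=3 tail=1 count=2
After op 10 (write(3)): arr=[18 3 14 2] head=3 tail=2 count=3
After op 11 (write(15)): arr=[18 3 15 2] head=3 tail=3 count=4
After op 12 (write(12)): arr=[18 3 15 12] head=0 tail=0 count=4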